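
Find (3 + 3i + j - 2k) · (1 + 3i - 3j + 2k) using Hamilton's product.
1 + 8i - 20j - 8k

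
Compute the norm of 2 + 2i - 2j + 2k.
4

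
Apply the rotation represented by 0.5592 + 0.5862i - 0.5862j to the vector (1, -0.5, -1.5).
(1.64, 0.14, 0.89)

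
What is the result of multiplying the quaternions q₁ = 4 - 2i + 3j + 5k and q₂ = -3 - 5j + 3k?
-12 + 40i - 23j + 7k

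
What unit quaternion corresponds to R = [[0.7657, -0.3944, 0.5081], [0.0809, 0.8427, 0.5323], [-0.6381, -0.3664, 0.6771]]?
0.9063 - 0.2479i + 0.3162j + 0.1311k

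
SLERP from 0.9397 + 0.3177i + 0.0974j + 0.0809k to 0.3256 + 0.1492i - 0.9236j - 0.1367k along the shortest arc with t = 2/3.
0.6711 + 0.258i - 0.6912j - 0.0731k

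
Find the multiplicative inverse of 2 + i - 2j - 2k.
0.1538 - 0.0769i + 0.1538j + 0.1538k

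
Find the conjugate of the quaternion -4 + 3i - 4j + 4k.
-4 - 3i + 4j - 4k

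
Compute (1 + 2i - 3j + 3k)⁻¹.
0.0435 - 0.087i + 0.1304j - 0.1304k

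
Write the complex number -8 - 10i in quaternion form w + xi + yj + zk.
-8 - 10i + 0j + 0k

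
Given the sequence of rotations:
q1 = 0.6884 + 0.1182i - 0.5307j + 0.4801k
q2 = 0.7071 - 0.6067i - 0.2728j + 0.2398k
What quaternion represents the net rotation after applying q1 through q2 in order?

q2 · q1 = 0.2986 - 0.3378i - 0.2434j + 0.8588k
0.2986 - 0.3378i - 0.2434j + 0.8588k


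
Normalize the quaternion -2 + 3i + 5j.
-0.3244 + 0.4867i + 0.8111j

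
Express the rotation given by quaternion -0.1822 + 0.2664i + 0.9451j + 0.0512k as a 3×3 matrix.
[[-0.7917, 0.5222, -0.3171], [0.4849, 0.8528, 0.1939], [0.3717, -0.0003, -0.9284]]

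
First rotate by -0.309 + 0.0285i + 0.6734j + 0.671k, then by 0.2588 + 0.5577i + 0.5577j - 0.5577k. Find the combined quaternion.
-0.0972 + 0.5848i - 0.3882j + 0.7056k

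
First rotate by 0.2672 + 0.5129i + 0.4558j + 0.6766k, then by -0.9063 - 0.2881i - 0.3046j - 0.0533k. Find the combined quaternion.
0.0805 - 0.7236i - 0.3269j - 0.6025k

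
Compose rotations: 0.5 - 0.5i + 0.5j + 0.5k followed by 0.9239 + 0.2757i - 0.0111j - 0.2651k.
0.7379 - 0.1971i + 0.4511j + 0.4617k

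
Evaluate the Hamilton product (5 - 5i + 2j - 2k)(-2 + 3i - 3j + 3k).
17 + 25i - 10j + 28k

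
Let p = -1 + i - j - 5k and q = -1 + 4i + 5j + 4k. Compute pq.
22 + 16i - 28j + 10k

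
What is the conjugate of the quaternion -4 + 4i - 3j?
-4 - 4i + 3j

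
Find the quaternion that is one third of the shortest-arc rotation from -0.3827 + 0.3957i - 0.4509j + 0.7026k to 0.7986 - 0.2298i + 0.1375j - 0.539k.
-0.5432 + 0.3528i - 0.3584j + 0.6723k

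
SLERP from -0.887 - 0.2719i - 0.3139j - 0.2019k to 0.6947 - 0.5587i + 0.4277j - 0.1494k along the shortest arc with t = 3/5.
-0.8689 + 0.2474i - 0.4286j + 0.007k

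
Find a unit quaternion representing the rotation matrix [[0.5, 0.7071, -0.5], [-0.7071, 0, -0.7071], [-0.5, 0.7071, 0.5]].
0.7071 + 0.5i - 0.5k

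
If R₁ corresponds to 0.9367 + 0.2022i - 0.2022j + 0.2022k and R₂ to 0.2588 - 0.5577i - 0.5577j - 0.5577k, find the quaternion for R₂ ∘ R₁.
0.3552 - 0.6956i - 0.5747j - 0.2445k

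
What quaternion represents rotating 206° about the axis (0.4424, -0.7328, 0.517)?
-0.225 + 0.4311i - 0.714j + 0.5037k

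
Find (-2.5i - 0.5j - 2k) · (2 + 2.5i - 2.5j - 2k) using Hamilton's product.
1 - 9i - 11j + 3.5k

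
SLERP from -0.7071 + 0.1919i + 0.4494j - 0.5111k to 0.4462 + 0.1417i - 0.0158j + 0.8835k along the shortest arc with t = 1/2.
-0.617 + 0.0269i + 0.2489j - 0.7461k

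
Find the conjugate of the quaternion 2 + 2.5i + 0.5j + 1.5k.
2 - 2.5i - 0.5j - 1.5k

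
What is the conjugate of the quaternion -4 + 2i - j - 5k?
-4 - 2i + j + 5k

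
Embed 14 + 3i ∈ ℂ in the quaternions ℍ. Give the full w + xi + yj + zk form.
14 + 3i + 0j + 0k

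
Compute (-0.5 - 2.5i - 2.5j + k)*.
-0.5 + 2.5i + 2.5j - k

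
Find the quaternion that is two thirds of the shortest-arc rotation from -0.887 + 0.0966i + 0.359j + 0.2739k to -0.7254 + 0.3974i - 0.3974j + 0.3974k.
-0.8512 + 0.3208i - 0.1506j + 0.3871k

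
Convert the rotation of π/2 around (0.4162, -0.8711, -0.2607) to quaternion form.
0.7071 + 0.2943i - 0.616j - 0.1843k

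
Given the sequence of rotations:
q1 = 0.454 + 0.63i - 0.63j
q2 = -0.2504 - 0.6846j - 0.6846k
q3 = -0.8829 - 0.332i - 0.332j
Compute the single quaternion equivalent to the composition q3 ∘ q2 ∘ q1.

q2 · q1 = -0.545 - 0.589i - 0.5844j + 0.1205k
q3 · q2 · q1 = 0.0916 + 0.661i + 0.7369j - 0.1079k
0.0916 + 0.661i + 0.7369j - 0.1079k


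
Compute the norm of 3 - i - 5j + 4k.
√51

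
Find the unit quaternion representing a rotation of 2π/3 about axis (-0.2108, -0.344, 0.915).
0.5 - 0.1826i - 0.2979j + 0.7924k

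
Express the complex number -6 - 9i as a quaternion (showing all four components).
-6 - 9i + 0j + 0k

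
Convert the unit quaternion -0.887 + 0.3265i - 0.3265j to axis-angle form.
axis = (√2/2, -√2/2, 0), θ = 305°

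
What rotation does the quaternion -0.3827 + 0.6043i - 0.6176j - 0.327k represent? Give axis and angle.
axis = (0.6541, -0.6685, -0.3539), θ = 5π/4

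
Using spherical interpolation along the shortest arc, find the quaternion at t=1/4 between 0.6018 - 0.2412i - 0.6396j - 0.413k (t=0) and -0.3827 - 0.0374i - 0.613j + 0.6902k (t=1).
0.6749 - 0.2021i - 0.3518j - 0.6164k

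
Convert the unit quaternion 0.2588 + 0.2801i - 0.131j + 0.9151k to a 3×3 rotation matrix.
[[-0.7091, -0.547, 0.4448], [0.4003, -0.8317, -0.3847], [0.5804, -0.0948, 0.8088]]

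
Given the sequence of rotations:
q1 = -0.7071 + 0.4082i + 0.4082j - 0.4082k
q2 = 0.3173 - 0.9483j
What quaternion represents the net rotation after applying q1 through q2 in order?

q2 · q1 = 0.1627 + 0.5166i + 0.8001j + 0.2576k
0.1627 + 0.5166i + 0.8001j + 0.2576k


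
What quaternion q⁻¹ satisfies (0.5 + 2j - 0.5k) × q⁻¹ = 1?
0.1111 - 0.4444j + 0.1111k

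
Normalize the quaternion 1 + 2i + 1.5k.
0.3714 + 0.7428i + 0.5571k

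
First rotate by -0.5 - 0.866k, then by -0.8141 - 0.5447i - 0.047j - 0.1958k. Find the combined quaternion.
0.2375 + 0.3131i - 0.4482j + 0.8029k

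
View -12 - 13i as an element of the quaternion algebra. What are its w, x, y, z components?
-12 - 13i + 0j + 0k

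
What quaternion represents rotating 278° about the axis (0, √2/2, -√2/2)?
-0.7547 + 0.4639j - 0.4639k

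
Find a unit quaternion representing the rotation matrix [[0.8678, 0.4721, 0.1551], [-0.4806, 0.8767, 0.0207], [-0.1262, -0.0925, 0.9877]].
0.9659 - 0.0293i + 0.0728j - 0.2466k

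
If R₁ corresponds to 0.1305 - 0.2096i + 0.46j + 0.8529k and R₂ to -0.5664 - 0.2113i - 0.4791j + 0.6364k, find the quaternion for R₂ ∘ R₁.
-0.4406 - 0.6102i - 0.2762j - 0.5976k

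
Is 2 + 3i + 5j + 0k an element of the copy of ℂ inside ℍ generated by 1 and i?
No. The quaternion 2 + 3i + 5j has j-coefficient y = 5 and k-coefficient z = 0, not both zero, so it does not lie in the complex subalgebra spanned by 1 and i.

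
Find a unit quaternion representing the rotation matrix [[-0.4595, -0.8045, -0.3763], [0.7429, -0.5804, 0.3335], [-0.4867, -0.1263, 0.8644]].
0.454 - 0.2532i + 0.0608j + 0.8521k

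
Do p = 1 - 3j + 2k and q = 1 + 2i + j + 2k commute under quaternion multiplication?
No: pq = -6i + 2j + 10k ≠ 10i - 6j - 2k = qp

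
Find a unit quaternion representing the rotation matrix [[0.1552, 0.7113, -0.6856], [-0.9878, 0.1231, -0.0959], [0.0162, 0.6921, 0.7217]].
0.7071 + 0.2786i - 0.2481j - 0.6007k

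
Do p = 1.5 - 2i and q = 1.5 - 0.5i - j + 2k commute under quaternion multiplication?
No: pq = 1.25 - 3.75i + 2.5j + 5k ≠ 1.25 - 3.75i - 5.5j + k = qp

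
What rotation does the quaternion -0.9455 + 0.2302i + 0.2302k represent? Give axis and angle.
axis = (√2/2, 0, √2/2), θ = 322°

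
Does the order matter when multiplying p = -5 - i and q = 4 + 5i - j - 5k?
Yes: pq = -15 - 29i + 26k ≠ -15 - 29i + 10j + 24k = qp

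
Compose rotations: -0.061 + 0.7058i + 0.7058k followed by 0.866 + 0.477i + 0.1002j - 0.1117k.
-0.3107 + 0.6528i - 0.4216j + 0.5473k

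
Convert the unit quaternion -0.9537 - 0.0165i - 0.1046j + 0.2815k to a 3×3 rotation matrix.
[[0.8196, 0.5404, 0.1902], [-0.5335, 0.841, -0.0904], [-0.2088, -0.0274, 0.9776]]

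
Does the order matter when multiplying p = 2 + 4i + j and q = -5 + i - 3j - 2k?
Yes: pq = -11 - 20i - 3j - 17k ≠ -11 - 16i - 19j + 9k = qp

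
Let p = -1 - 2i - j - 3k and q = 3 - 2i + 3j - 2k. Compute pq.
-10 + 7i - 4j - 15k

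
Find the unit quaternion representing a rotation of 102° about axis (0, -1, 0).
0.6293 - 0.7771j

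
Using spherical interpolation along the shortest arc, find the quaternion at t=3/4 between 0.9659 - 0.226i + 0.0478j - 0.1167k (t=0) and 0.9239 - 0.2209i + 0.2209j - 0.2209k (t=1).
0.9382 - 0.2231i + 0.1782j - 0.1956k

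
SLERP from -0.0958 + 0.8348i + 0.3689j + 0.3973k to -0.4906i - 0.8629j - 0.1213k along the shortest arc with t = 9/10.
-0.0104 + 0.5386i + 0.8284j + 0.1538k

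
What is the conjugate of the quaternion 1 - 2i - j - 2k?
1 + 2i + j + 2k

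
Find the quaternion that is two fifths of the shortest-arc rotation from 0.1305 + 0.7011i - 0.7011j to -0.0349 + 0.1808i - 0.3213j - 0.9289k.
0.0754 + 0.5885i - 0.6585j - 0.463k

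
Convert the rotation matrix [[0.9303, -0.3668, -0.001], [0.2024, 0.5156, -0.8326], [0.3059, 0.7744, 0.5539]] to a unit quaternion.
0.866 + 0.4639i - 0.0886j + 0.1643k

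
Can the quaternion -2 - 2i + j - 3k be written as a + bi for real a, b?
No. The quaternion -2 - 2i + j - 3k has j-coefficient y = 1 and k-coefficient z = -3, not both zero, so it does not lie in the complex subalgebra spanned by 1 and i.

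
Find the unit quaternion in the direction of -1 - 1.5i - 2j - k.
-0.3482 - 0.5222i - 0.6963j - 0.3482k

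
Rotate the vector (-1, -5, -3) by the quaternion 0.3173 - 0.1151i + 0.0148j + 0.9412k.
(4.397, 3.094, -2.467)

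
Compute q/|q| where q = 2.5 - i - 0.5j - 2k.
0.7372 - 0.2949i - 0.1474j - 0.5898k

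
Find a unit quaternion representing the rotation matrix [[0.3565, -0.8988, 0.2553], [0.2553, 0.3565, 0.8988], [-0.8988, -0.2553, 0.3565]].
0.7193 - 0.4011i + 0.4011j + 0.4011k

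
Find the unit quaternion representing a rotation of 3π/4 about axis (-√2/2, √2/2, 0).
0.3827 - 0.6533i + 0.6533j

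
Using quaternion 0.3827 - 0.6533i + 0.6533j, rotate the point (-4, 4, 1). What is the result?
(-3.5, 4.5, -0.707)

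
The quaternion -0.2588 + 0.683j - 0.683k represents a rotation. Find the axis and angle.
axis = (0, √2/2, -√2/2), θ = 7π/6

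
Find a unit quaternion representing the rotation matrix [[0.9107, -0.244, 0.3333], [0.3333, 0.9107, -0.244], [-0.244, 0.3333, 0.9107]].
0.9659 + 0.1494i + 0.1494j + 0.1494k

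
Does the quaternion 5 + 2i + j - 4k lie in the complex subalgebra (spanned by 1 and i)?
No. The quaternion 5 + 2i + j - 4k has j-coefficient y = 1 and k-coefficient z = -4, not both zero, so it does not lie in the complex subalgebra spanned by 1 and i.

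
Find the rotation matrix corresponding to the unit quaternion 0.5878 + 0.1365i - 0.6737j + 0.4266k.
[[-0.2717, -0.6854, -0.6755], [0.3176, 0.5988, -0.7353], [0.9085, -0.4143, 0.055]]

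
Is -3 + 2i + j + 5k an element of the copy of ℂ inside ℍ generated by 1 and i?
No. The quaternion -3 + 2i + j + 5k has j-coefficient y = 1 and k-coefficient z = 5, not both zero, so it does not lie in the complex subalgebra spanned by 1 and i.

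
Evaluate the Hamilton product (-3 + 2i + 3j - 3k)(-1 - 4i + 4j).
-1 + 22i - 3j + 23k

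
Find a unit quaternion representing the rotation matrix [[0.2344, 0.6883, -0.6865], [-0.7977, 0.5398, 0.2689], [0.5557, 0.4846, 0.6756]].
0.7826 + 0.0689i - 0.3968j - 0.4747k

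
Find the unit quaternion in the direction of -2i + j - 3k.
-0.5345i + 0.2673j - 0.8018k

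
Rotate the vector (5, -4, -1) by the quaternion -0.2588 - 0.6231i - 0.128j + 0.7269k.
(-1.751, 2.758, -5.597)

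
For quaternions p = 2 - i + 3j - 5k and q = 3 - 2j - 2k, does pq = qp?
No: pq = 2 - 19i + 3j - 17k ≠ 2 + 13i + 7j - 21k = qp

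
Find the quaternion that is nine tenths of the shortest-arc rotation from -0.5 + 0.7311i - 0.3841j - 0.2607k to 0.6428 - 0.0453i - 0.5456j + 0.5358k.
-0.6798 + 0.1407i + 0.4692j - 0.5458k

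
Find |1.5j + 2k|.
2.5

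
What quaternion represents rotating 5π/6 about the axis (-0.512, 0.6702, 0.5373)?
0.2588 - 0.4946i + 0.6474j + 0.519k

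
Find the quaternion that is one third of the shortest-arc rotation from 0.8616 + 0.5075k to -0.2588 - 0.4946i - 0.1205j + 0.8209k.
0.5805 - 0.2232i - 0.0544j + 0.7812k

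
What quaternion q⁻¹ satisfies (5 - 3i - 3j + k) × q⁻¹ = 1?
0.1136 + 0.0682i + 0.0682j - 0.0227k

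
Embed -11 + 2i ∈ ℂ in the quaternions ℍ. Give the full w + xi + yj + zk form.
-11 + 2i + 0j + 0k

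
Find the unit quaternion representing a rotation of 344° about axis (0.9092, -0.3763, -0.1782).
-0.9903 + 0.1265i - 0.0524j - 0.0248k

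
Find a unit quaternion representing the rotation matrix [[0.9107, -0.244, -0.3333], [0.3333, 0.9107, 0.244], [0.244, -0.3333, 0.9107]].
0.9659 - 0.1494i - 0.1494j + 0.1494k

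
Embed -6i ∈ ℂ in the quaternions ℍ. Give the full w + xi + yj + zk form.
0 - 6i + 0j + 0k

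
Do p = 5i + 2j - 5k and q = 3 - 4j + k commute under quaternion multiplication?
No: pq = 13 - 3i + j - 35k ≠ 13 + 33i + 11j + 5k = qp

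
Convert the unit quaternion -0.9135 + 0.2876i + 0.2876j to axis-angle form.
axis = (√2/2, √2/2, 0), θ = 312°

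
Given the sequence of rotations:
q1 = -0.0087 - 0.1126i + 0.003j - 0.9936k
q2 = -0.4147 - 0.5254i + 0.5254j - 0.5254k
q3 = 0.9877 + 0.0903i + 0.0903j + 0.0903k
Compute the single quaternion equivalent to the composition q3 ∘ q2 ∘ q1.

q2 · q1 = -0.5792 - 0.4692i - 0.4687j + 0.4742k
q3 · q2 · q1 = -0.5302 - 0.4306i - 0.6004j + 0.4161k
-0.5302 - 0.4306i - 0.6004j + 0.4161k


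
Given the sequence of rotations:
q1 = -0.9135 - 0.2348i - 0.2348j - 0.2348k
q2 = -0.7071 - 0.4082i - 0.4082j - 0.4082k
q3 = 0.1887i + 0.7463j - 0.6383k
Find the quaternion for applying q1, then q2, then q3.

q2 · q1 = 0.3584 + 0.5389i + 0.5389j + 0.5389k
q3 · q2 · q1 = -0.1599 + 0.8138i - 0.1782j - 0.5293k
-0.1599 + 0.8138i - 0.1782j - 0.5293k


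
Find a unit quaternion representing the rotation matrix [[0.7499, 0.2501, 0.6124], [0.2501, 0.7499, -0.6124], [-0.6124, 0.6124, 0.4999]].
0.866 + 0.3536i + 0.3536j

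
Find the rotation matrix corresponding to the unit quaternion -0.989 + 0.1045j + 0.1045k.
[[0.9563, 0.2067, -0.2067], [-0.2067, 0.9782, 0.0218], [0.2067, 0.0218, 0.9782]]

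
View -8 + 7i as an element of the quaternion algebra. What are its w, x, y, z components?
-8 + 7i + 0j + 0k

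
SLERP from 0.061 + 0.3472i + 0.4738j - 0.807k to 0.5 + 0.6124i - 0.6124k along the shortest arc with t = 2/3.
0.3733 + 0.556i + 0.1716j - 0.7225k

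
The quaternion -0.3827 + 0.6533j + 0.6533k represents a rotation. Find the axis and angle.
axis = (0, √2/2, √2/2), θ = 5π/4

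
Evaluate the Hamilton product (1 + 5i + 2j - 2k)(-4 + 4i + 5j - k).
-36 - 8i - 6j + 24k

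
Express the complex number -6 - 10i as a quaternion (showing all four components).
-6 - 10i + 0j + 0k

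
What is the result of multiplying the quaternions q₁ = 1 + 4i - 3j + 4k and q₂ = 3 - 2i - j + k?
4 + 11i - 22j + 3k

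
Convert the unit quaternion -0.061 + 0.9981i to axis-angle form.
axis = (1, 0, 0), θ = 187°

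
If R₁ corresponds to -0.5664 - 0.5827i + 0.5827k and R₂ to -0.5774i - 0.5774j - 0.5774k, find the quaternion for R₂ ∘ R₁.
-0.0094i + 0.9999j - 0.0094k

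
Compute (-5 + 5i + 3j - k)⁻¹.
-0.0833 - 0.0833i - 0.05j + 0.0167k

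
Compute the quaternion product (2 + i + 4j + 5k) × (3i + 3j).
-15 - 9i + 21j - 9k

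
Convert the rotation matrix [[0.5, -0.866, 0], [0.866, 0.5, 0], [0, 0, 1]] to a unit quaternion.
0.866 + 0.5k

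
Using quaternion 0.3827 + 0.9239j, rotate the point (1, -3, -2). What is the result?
(-2.121, -3, 0.707)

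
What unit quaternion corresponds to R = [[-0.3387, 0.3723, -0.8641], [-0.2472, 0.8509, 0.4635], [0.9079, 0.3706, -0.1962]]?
0.5736 - 0.0405i - 0.7723j - 0.27k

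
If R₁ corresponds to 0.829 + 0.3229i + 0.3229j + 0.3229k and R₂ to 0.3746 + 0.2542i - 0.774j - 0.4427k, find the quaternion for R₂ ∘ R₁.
0.6213 + 0.2247i - 0.7457j + 0.086k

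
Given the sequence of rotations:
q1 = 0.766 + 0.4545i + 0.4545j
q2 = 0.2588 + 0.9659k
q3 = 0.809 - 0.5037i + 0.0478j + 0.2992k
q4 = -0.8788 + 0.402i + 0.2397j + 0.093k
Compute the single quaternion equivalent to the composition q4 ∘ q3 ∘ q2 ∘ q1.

q2 · q1 = 0.1982 - 0.3214i + 0.5566j + 0.7399k
q3 · q2 · q1 = -0.2495 - 0.491i + 0.7363j + 0.3929k
q4 · q3 · q2 · q1 = 0.2036 + 0.3569i - 0.9105j + 0.0452k
0.2036 + 0.3569i - 0.9105j + 0.0452k


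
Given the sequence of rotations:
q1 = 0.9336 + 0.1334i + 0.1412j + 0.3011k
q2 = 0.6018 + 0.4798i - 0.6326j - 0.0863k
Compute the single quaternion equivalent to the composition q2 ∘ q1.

q2 · q1 = 0.6131 + 0.3499i - 0.6616j + 0.2528k
0.6131 + 0.3499i - 0.6616j + 0.2528k


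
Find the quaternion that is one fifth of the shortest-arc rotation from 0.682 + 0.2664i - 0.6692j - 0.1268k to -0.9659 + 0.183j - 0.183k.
0.7726 + 0.2199i - 0.592j - 0.0649k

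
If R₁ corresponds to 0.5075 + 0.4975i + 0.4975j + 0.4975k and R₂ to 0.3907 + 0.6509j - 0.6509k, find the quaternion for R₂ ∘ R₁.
0.1983 + 0.842i + 0.2009j - 0.4598k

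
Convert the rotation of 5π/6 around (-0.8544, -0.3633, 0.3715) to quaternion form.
0.2588 - 0.8253i - 0.3509j + 0.3588k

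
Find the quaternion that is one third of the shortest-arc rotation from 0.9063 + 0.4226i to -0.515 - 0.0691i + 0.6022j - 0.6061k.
0.8771 + 0.3413i - 0.2382j + 0.2397k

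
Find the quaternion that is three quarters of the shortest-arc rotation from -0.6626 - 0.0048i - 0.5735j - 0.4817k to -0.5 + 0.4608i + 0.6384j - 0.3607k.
-0.6787 + 0.4075i + 0.3638j - 0.4909k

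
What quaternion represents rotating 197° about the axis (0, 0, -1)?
-0.1478 - 0.989k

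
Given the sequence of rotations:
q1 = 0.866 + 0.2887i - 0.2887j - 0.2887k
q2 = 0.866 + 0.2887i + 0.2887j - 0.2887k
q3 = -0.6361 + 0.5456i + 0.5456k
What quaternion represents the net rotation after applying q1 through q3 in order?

q2 · q1 = 0.6666 + 0.3333i - 0.6667k
q3 · q2 · q1 = -0.2421 + 0.1517i + 0.5456j + 0.7878k
-0.2421 + 0.1517i + 0.5456j + 0.7878k


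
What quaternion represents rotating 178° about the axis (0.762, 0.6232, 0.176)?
0.0175 + 0.7619i + 0.6231j + 0.176k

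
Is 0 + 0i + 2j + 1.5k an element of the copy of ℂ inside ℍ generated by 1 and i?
No. The quaternion 2j + 1.5k has j-coefficient y = 2 and k-coefficient z = 1.5, not both zero, so it does not lie in the complex subalgebra spanned by 1 and i.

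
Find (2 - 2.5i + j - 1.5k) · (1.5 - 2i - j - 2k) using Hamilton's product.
-4 - 11.25i - 2.5j - 1.75k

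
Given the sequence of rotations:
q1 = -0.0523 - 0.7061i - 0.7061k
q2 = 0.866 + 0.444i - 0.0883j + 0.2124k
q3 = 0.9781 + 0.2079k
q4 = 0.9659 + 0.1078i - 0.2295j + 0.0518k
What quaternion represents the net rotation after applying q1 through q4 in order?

q2 · q1 = 0.4182 - 0.5724i + 0.1682j - 0.6849k
q3 · q2 · q1 = 0.5514 - 0.5948i + 0.0455j - 0.583k
q4 · q3 · q2 · q1 = 0.6374 - 0.3836i - 0.0506j - 0.6662k
0.6374 - 0.3836i - 0.0506j - 0.6662k


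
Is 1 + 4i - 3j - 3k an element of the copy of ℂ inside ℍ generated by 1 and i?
No. The quaternion 1 + 4i - 3j - 3k has j-coefficient y = -3 and k-coefficient z = -3, not both zero, so it does not lie in the complex subalgebra spanned by 1 and i.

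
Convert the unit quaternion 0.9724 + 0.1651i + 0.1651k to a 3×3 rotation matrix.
[[0.9455, -0.3211, 0.0545], [0.3211, 0.891, -0.3211], [0.0545, 0.3211, 0.9455]]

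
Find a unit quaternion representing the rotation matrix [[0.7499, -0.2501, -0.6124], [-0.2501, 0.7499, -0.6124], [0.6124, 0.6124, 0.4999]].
0.866 + 0.3536i - 0.3536j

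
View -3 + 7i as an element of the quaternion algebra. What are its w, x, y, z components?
-3 + 7i + 0j + 0k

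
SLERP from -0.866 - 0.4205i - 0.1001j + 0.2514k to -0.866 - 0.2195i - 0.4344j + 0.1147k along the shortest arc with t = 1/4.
-0.8803 - 0.3758i - 0.1876j + 0.2204k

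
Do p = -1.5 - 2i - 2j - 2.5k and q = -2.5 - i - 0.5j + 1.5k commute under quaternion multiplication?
No: pq = 4.5 + 2.25i + 11.25j + 3k ≠ 4.5 + 10.75i + 0.25j + 5k = qp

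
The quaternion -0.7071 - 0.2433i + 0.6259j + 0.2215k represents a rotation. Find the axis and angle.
axis = (-0.3441, 0.8851, 0.3132), θ = 3π/2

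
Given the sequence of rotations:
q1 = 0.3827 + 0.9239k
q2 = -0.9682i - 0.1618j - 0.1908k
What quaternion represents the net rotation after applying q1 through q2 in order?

q2 · q1 = 0.1763 - 0.52i + 0.8326j - 0.073k
0.1763 - 0.52i + 0.8326j - 0.073k


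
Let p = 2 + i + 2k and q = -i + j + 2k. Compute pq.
-3 - 4i - 2j + 5k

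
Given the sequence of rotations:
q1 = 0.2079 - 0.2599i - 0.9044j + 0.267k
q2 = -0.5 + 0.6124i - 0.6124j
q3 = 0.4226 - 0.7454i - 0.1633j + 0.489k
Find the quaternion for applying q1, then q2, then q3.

q2 · q1 = -0.4986 + 0.0938i + 0.1614j - 0.8465k
q3 · q2 · q1 = 0.2995 + 0.4706i - 0.4355j - 0.7065k
0.2995 + 0.4706i - 0.4355j - 0.7065k


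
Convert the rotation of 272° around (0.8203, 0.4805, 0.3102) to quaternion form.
-0.7193 + 0.5698i + 0.3338j + 0.2155k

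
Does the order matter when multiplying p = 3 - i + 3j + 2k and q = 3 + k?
Yes: pq = 7 + 10j + 9k ≠ 7 - 6i + 8j + 9k = qp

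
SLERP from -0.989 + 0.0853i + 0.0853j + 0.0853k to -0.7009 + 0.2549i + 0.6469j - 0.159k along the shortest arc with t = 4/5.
-0.7935 + 0.2289i + 0.5525j - 0.1127k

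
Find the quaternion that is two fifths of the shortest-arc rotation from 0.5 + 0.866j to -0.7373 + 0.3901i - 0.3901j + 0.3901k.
0.6433 - 0.1705i + 0.7266j - 0.1705k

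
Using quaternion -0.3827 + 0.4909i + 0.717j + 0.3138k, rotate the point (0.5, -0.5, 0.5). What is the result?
(-0.705, 0.484, 0.136)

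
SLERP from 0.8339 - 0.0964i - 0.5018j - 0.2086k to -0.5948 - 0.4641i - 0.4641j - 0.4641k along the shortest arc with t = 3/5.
0.9179 + 0.304i + 0.0803j + 0.2421k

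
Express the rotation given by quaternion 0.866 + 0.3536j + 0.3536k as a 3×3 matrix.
[[0.4999, -0.6124, 0.6124], [0.6124, 0.7499, 0.2501], [-0.6124, 0.2501, 0.7499]]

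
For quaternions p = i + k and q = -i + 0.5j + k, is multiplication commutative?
No: pq = -0.5i - 2j + 0.5k ≠ 0.5i + 2j - 0.5k = qp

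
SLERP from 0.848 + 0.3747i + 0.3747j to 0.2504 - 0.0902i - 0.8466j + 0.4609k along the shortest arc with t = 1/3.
0.5826 + 0.3506i + 0.7014j - 0.2138k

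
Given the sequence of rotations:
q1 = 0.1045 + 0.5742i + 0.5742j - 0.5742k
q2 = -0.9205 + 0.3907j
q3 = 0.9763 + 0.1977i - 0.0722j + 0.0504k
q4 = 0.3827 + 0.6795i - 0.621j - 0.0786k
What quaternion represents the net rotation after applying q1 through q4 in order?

q2 · q1 = -0.3205 - 0.7529i - 0.4877j + 0.3042k
q3 · q2 · q1 = -0.2146 - 0.7958i - 0.5511j + 0.1301k
q4 · q3 · q2 · q1 = 0.1266 - 0.5745i - 0.1035j - 0.802k
0.1266 - 0.5745i - 0.1035j - 0.802k


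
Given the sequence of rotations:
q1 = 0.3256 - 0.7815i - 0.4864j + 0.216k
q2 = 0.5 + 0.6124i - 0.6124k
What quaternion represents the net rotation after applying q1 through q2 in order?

q2 · q1 = 0.7737 - 0.4892i + 0.1031j - 0.3893k
0.7737 - 0.4892i + 0.1031j - 0.3893k


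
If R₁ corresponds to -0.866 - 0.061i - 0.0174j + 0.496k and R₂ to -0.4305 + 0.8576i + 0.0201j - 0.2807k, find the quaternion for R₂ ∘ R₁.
0.5647 - 0.7113i - 0.4182j + 0.0159k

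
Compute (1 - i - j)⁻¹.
0.3333 + 0.3333i + 0.3333j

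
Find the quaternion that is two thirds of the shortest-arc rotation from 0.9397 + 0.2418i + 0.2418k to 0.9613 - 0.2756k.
0.9909 + 0.0848i - 0.1049k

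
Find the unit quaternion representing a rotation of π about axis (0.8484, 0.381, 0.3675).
0.8484i + 0.381j + 0.3675k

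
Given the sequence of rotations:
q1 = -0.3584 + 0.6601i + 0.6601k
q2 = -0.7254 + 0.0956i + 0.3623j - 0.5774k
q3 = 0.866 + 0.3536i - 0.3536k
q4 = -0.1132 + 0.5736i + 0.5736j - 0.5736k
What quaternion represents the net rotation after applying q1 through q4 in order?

q2 · q1 = 0.578 - 0.2739i - 0.5741j - 0.5111k
q3 · q2 · q1 = 0.4167 - 0.2358i - 0.2196j - 0.85k
q4 · q3 · q2 · q1 = -0.2735 - 0.3478i + 0.8867j - 0.1335k
-0.2735 - 0.3478i + 0.8867j - 0.1335k


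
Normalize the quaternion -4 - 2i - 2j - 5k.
-0.5714 - 0.2857i - 0.2857j - 0.7143k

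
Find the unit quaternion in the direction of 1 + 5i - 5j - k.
0.1387 + 0.6934i - 0.6934j - 0.1387k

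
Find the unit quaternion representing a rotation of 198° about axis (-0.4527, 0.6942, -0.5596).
-0.1564 - 0.4471i + 0.6857j - 0.5527k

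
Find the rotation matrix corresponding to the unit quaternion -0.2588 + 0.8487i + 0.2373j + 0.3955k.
[[0.5745, 0.6075, 0.5485], [0.1981, -0.7534, 0.627], [0.7941, -0.2516, -0.5532]]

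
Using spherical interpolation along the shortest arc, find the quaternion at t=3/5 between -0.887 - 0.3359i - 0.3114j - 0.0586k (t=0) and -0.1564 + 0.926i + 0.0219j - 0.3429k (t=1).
-0.3619 - 0.8846i - 0.1853j + 0.2284k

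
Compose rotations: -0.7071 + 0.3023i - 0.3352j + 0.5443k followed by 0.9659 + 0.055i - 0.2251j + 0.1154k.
-0.8379 + 0.1693i - 0.1597j + 0.4938k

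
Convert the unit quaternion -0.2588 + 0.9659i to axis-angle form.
axis = (1, 0, 0), θ = 7π/6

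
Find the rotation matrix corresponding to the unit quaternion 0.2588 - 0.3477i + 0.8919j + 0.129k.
[[-0.6243, -0.687, 0.3719], [-0.5535, 0.7249, 0.4101], [-0.5514, 0.0501, -0.8328]]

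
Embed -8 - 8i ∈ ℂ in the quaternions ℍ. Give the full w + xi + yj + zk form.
-8 - 8i + 0j + 0k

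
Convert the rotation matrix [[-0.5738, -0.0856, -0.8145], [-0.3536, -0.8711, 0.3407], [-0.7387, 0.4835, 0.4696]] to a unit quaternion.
-0.0785 - 0.4549i + 0.2414j + 0.8536k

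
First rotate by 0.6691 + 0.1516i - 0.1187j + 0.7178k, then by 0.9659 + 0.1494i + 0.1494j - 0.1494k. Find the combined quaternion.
0.7486 + 0.3359i - 0.1446j + 0.553k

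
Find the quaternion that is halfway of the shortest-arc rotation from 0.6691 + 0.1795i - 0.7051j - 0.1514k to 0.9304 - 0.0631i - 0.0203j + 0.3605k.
0.9024 + 0.0657i - 0.4092j + 0.118k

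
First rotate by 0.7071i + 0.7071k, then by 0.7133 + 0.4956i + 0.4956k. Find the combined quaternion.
-0.7009 + 0.5044i + 0.5044k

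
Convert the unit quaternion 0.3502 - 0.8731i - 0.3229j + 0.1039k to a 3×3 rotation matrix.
[[0.7699, 0.4911, -0.4076], [0.6366, -0.5462, 0.5444], [0.0447, -0.6786, -0.7331]]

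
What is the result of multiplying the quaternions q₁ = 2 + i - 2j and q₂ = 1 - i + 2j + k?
7 - 3i + j + 2k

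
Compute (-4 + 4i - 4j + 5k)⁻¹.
-0.0548 - 0.0548i + 0.0548j - 0.0685k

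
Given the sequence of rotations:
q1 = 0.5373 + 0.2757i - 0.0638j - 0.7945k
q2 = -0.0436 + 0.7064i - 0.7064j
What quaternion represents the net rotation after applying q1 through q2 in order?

q2 · q1 = -0.2632 + 0.9288i + 0.1845j + 0.1843k
-0.2632 + 0.9288i + 0.1845j + 0.1843k


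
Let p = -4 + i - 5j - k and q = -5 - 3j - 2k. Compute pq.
3 + 2i + 39j + 10k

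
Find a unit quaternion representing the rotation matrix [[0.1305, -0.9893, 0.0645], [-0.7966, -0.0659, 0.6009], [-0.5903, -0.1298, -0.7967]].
-0.2588 + 0.7059i - 0.6325j - 0.1862k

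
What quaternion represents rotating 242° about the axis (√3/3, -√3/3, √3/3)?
-0.515 + 0.4949i - 0.4949j + 0.4949k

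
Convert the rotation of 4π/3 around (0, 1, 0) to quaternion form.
-0.5 + 0.866j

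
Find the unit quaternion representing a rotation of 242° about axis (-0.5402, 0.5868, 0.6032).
-0.515 - 0.463i + 0.503j + 0.517k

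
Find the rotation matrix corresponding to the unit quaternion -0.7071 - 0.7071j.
[[0, 0, 1], [0, 1, 0], [-1, 0, 0]]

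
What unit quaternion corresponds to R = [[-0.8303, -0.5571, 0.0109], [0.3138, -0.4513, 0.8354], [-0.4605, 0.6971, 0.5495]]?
0.2588 - 0.1336i + 0.4554j + 0.8413k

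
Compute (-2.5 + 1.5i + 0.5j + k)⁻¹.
-0.2564 - 0.1538i - 0.0513j - 0.1026k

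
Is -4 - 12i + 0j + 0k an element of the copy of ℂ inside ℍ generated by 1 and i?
Yes. The quaternion -4 - 12i has j- and k-coefficients y = z = 0, so it lies in the complex subalgebra spanned by 1 and i.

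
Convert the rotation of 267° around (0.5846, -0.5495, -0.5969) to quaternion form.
-0.6884 + 0.4241i - 0.3986j - 0.433k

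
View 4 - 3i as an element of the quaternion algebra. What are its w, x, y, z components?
4 - 3i + 0j + 0k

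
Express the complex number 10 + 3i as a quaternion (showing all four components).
10 + 3i + 0j + 0k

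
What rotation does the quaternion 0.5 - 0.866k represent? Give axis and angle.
axis = (0, 0, -1), θ = 2π/3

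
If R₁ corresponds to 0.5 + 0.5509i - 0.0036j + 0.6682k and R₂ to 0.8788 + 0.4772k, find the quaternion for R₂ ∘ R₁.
0.1205 + 0.4858i + 0.2597j + 0.8258k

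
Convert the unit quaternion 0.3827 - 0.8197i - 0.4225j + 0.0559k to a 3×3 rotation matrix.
[[0.6367, 0.6499, -0.415], [0.7354, -0.3501, 0.5802], [0.2317, -0.6746, -0.7008]]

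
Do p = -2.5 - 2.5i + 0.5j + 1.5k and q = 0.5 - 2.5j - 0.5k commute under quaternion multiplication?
No: pq = 0.75 + 2.25i + 5.25j + 8.25k ≠ 0.75 - 4.75i + 7.75j - 4.25k = qp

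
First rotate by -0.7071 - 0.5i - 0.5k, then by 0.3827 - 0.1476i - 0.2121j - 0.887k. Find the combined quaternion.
-0.7879 + 0.0191i + 0.5197j + 0.3298k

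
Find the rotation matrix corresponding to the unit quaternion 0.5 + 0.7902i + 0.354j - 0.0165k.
[[0.7488, 0.576, 0.3279], [0.543, -0.2494, -0.8019], [-0.3801, 0.7785, -0.4995]]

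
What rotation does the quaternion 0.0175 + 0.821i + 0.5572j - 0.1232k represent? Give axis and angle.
axis = (0.8211, 0.5573, -0.1232), θ = 178°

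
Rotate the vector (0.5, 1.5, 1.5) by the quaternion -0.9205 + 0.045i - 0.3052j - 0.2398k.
(0.456, 1.872, 1.018)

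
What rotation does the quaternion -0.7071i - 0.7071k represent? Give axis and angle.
axis = (-√2/2, 0, -√2/2), θ = π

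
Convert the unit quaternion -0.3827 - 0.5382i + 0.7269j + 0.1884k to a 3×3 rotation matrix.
[[-0.1278, -0.6382, -0.7592], [-0.9266, 0.3497, -0.138], [0.3536, 0.6858, -0.6361]]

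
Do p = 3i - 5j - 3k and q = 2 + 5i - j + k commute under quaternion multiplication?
No: pq = -17 - 2i - 28j + 16k ≠ -17 + 14i + 8j - 28k = qp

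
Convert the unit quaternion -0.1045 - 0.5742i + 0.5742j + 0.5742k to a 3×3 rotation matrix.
[[-0.3188, -0.5394, -0.7794], [-0.7794, -0.3188, 0.5394], [-0.5394, 0.7794, -0.3188]]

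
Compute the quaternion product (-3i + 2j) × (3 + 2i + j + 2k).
4 - 5i + 12j - 7k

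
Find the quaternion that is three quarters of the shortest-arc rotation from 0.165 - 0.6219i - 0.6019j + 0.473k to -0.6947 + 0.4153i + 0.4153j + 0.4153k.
0.6267 - 0.5359i - 0.5298j - 0.1984k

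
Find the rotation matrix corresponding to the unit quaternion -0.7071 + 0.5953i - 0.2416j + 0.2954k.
[[0.7087, 0.1301, 0.6934], [-0.7054, 0.1167, 0.6991], [0.01, -0.9846, 0.1745]]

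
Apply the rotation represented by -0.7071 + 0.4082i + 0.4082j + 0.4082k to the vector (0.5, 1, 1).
(0.833, 1.122, 0.545)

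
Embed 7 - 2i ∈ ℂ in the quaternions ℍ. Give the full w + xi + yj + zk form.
7 - 2i + 0j + 0k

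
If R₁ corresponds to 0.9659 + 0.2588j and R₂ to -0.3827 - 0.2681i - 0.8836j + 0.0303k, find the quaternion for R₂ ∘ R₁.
-0.141 - 0.2668i - 0.9525j - 0.0401k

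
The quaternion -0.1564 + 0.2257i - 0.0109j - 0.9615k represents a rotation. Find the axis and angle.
axis = (0.2285, -0.011, -0.9735), θ = 198°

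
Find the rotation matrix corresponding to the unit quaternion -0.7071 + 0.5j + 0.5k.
[[0, 0.7071, -0.7071], [-0.7071, 0.5, 0.5], [0.7071, 0.5, 0.5]]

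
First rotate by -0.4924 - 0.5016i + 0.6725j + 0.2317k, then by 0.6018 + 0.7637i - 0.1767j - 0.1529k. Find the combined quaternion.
0.241 - 0.616i + 0.3915j + 0.6397k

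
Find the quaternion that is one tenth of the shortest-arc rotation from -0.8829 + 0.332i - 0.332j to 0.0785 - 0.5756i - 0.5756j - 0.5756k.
-0.8756 + 0.4111i - 0.2385j + 0.0863k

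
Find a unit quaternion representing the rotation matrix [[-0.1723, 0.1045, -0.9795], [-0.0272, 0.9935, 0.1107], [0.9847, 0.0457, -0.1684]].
0.6428 - 0.0253i - 0.7639j - 0.0512k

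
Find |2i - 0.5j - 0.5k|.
2.121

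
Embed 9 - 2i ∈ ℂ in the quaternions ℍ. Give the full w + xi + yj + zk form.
9 - 2i + 0j + 0k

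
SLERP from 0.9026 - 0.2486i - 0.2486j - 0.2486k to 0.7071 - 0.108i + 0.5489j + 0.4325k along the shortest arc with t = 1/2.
0.9548 - 0.2115i + 0.1781j + 0.1091k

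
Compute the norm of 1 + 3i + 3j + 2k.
√23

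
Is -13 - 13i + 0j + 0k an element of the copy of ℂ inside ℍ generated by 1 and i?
Yes. The quaternion -13 - 13i has j- and k-coefficients y = z = 0, so it lies in the complex subalgebra spanned by 1 and i.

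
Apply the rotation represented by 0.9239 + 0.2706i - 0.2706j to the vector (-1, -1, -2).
(0.293, 0.293, -2.414)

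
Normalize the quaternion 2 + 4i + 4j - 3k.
0.2981 + 0.5963i + 0.5963j - 0.4472k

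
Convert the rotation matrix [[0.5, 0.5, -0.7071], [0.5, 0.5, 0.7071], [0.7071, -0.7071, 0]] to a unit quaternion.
0.7071 - 0.5i - 0.5j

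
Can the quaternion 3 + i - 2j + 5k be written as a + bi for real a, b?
No. The quaternion 3 + i - 2j + 5k has j-coefficient y = -2 and k-coefficient z = 5, not both zero, so it does not lie in the complex subalgebra spanned by 1 and i.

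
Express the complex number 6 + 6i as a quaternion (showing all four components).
6 + 6i + 0j + 0k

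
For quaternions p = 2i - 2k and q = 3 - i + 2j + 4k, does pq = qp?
No: pq = 10 + 10i - 6j - 2k ≠ 10 + 2i + 6j - 10k = qp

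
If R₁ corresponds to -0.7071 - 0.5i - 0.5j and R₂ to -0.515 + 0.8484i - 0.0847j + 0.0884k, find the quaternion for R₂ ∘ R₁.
0.746 - 0.2982i + 0.2732j - 0.5291k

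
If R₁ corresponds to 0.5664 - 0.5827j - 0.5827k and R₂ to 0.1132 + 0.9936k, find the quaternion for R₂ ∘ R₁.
0.6431 + 0.579i - 0.066j + 0.4968k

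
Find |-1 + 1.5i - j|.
2.062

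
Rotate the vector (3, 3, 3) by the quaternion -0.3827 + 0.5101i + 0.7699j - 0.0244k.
(-0.102, 4.906, -1.709)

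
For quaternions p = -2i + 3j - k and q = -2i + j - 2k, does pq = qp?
No: pq = -9 - 5i - 2j + 4k ≠ -9 + 5i + 2j - 4k = qp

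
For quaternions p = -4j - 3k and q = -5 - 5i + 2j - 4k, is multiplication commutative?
No: pq = -4 + 22i + 35j - 5k ≠ -4 - 22i + 5j + 35k = qp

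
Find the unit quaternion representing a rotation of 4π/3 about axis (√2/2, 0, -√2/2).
-0.5 + 0.6124i - 0.6124k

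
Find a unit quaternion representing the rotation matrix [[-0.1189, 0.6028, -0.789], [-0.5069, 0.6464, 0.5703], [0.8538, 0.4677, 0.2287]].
0.6626 - 0.0387i - 0.6198j - 0.4187k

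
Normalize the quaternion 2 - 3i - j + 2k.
0.4714 - 0.7071i - 0.2357j + 0.4714k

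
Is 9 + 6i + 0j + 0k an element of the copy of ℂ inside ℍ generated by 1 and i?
Yes. The quaternion 9 + 6i has j- and k-coefficients y = z = 0, so it lies in the complex subalgebra spanned by 1 and i.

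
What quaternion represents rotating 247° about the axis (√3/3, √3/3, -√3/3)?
-0.5519 + 0.4814i + 0.4814j - 0.4814k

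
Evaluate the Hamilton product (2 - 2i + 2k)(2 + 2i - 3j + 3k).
2 + 6i + 4j + 16k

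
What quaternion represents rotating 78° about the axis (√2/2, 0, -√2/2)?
0.7771 + 0.445i - 0.445k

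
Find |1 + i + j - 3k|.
√12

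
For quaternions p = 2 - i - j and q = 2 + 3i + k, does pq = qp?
No: pq = 7 + 3i - j + 5k ≠ 7 + 5i - 3j - k = qp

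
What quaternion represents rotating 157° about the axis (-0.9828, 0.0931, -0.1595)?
0.1994 - 0.9631i + 0.0912j - 0.1563k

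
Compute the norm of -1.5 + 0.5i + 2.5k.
2.958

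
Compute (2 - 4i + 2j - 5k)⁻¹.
0.0408 + 0.0816i - 0.0408j + 0.102k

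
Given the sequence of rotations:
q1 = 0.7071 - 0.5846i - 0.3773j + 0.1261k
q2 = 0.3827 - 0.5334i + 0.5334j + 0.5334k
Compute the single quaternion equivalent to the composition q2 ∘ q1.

q2 · q1 = 0.0928 - 0.3324i - 0.0118j + 0.9385k
0.0928 - 0.3324i - 0.0118j + 0.9385k


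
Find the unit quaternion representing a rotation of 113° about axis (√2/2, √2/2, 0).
0.5519 + 0.5896i + 0.5896j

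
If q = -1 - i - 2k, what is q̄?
-1 + i + 2k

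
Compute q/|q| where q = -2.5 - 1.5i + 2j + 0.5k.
-0.7001 - 0.4201i + 0.5601j + 0.14k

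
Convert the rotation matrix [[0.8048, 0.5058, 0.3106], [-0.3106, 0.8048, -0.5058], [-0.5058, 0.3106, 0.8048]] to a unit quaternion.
0.9239 + 0.2209i + 0.2209j - 0.2209k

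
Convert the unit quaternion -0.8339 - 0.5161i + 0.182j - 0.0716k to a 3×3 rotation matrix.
[[0.9235, -0.3073, -0.2296], [-0.0684, 0.457, -0.8868], [0.3774, 0.8347, 0.401]]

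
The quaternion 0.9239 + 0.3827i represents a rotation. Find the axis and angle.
axis = (1, 0, 0), θ = π/4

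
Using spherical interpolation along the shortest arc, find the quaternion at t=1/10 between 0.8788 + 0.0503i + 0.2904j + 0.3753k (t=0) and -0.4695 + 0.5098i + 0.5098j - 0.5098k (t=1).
0.8846 - 0.0162i + 0.2096j + 0.4163k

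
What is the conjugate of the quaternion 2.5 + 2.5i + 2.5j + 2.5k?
2.5 - 2.5i - 2.5j - 2.5k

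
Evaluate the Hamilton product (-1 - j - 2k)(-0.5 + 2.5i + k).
2.5 - 3.5i - 4.5j + 2.5k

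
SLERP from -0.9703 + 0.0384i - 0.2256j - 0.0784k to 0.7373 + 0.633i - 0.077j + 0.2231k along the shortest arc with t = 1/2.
-0.9285 - 0.3233i - 0.0808j - 0.1639k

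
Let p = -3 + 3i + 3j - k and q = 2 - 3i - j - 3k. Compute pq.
3 + 5i + 21j + 13k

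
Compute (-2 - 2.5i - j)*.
-2 + 2.5i + j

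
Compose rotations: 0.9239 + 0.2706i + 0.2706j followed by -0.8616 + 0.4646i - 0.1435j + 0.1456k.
-0.8829 + 0.1567i - 0.3263j + 0.2991k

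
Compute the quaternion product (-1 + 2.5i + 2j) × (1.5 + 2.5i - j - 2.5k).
-5.75 - 3.75i + 10.25j - 5k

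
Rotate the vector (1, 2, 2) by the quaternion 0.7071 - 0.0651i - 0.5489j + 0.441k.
(-2.763, 1.116, 0.344)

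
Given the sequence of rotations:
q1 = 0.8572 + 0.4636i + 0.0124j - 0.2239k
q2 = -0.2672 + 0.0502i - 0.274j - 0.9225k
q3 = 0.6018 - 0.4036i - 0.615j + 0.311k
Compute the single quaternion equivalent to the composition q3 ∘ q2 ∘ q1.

q2 · q1 = -0.4555 - 0.0081i - 0.6546j - 0.6033k
q3 · q2 · q1 = -0.4923 + 0.7536i - 0.3598j - 0.2455k
-0.4923 + 0.7536i - 0.3598j - 0.2455k


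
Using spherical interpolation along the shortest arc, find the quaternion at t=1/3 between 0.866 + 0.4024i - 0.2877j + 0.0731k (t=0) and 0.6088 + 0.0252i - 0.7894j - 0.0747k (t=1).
0.8245 + 0.2904i - 0.4851j + 0.0243k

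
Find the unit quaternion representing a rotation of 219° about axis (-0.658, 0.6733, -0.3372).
-0.3338 - 0.6203i + 0.6347j - 0.3179k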